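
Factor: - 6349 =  - 7^1*907^1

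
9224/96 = 1153/12 = 96.08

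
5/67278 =5/67278= 0.00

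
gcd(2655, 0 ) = 2655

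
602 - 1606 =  - 1004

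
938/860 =1 + 39/430=1.09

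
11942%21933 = 11942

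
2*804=1608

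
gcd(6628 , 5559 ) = 1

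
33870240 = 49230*688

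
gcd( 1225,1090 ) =5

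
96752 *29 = 2805808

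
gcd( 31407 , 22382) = 361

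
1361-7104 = - 5743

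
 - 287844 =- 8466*34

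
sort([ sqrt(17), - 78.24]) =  [ - 78.24, sqrt( 17 ) ]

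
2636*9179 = 24195844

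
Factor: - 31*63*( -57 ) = 3^3*7^1*19^1*31^1 = 111321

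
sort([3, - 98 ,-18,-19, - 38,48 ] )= [-98,-38,- 19, - 18, 3,48] 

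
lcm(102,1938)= 1938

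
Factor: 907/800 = 2^( -5)*5^( - 2)*907^1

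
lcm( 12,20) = 60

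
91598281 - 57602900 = 33995381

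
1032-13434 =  - 12402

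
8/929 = 8/929 =0.01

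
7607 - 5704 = 1903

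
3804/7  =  3804/7 =543.43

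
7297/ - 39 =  - 7297/39 = - 187.10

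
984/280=3 + 18/35 = 3.51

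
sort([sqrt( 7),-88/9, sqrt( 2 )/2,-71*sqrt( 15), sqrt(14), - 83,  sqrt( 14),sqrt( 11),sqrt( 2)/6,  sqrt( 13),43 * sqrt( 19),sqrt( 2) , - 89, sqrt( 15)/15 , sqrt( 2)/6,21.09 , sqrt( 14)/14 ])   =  [-71 * sqrt(15), - 89, - 83, - 88/9, sqrt( 2)/6,sqrt( 2)/6,  sqrt( 15)/15, sqrt(14 )/14, sqrt( 2 ) /2,sqrt( 2 ),sqrt(  7 ),sqrt ( 11), sqrt(13),sqrt( 14), sqrt( 14 ),21.09, 43*sqrt( 19)]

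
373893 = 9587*39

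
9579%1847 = 344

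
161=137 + 24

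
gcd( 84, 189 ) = 21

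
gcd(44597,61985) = 161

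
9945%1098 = 63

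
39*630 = 24570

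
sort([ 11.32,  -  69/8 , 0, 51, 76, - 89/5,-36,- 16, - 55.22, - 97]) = [-97, - 55.22,-36, - 89/5, - 16, - 69/8, 0,11.32, 51, 76]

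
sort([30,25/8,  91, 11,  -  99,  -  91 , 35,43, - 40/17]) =[ - 99, - 91,-40/17,25/8 , 11,30,35,43,91]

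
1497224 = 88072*17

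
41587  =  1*41587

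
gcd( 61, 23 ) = 1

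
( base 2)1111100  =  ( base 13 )97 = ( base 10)124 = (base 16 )7C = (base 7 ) 235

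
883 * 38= 33554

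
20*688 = 13760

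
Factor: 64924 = 2^2 *16231^1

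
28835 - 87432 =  - 58597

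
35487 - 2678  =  32809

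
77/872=77/872=0.09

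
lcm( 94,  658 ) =658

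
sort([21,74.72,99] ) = [21 , 74.72, 99]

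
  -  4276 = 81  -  4357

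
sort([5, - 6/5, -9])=[ -9, - 6/5,5 ]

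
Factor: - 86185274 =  - 2^1 * 7^1*17^1* 29^1*12487^1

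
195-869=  - 674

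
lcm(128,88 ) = 1408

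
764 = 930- 166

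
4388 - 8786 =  - 4398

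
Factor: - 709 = -709^1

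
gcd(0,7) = 7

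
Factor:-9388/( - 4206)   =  2^1*3^( - 1)*701^ (  -  1)*2347^1 =4694/2103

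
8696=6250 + 2446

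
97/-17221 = -97/17221 = - 0.01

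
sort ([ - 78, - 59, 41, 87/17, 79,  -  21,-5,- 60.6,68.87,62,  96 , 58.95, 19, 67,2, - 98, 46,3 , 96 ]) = [ - 98, - 78, - 60.6, - 59,-21,-5, 2,3, 87/17,19,41, 46, 58.95,62, 67, 68.87,79, 96, 96]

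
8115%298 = 69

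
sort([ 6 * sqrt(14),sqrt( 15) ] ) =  [sqrt( 15 ), 6* sqrt( 14 )]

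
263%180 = 83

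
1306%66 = 52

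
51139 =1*51139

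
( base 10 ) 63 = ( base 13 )4b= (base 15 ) 43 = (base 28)27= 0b111111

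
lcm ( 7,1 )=7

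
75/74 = 75/74 = 1.01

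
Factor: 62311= 62311^1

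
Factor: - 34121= - 149^1*229^1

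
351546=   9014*39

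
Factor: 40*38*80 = 121600= 2^8*5^2*19^1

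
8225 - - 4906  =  13131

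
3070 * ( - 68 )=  - 208760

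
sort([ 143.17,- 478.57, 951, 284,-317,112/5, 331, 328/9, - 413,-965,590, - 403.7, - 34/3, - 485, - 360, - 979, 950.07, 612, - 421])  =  [ - 979, - 965, - 485,  -  478.57,-421,-413 , - 403.7, - 360 , - 317, - 34/3, 112/5, 328/9, 143.17, 284,331, 590,612, 950.07,951 ] 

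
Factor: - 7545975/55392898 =-2^( - 1)*3^1*5^2*11^( - 1) * 167^(  -  1)*15077^( - 1 )*100613^1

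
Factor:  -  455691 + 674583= 218892 = 2^2 * 3^1*17^1*29^1*37^1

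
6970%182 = 54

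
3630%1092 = 354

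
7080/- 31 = -229 +19/31 =- 228.39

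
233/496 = 233/496  =  0.47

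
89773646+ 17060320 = 106833966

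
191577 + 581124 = 772701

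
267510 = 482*555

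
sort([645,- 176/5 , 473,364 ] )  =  [  -  176/5,364,473, 645 ]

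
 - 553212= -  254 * 2178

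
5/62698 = 5/62698 = 0.00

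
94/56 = 47/28 = 1.68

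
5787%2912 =2875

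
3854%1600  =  654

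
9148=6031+3117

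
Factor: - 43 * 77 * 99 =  - 3^2*7^1*11^2 * 43^1  =  -327789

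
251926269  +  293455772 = 545382041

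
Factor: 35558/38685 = 2^1*3^( - 1)*5^( - 1 )*23^1*773^1*2579^( - 1)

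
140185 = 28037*5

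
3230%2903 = 327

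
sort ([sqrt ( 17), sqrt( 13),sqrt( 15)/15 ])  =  [ sqrt(15) /15, sqrt( 13),sqrt( 17 )]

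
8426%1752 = 1418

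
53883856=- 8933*( - 6032)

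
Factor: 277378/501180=138689/250590 = 2^( - 1)*3^ ( - 1) * 5^(-1)*331^1 * 419^1*8353^( - 1)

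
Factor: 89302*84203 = 2^1*7^1*23^1*523^1*44651^1 = 7519496306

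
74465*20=1489300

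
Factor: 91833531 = 3^1*227^1*134851^1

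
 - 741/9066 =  - 1 + 2775/3022 = -  0.08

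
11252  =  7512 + 3740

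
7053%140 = 53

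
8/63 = 8/63 = 0.13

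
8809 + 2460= 11269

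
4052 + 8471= 12523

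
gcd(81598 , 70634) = 2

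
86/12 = 43/6 = 7.17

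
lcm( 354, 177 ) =354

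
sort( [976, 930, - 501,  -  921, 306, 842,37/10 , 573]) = [ - 921, - 501,37/10, 306, 573,842,  930,976 ] 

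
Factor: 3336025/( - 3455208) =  - 2^ ( - 3) * 3^( - 2 )*5^2 *7^1*11^1*37^( - 1)*1297^( - 1)*1733^1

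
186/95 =186/95 = 1.96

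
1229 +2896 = 4125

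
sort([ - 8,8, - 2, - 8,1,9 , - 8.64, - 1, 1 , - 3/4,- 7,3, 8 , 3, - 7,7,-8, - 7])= [ - 8.64, - 8, - 8,  -  8, - 7, - 7, - 7, - 2, - 1, - 3/4,1, 1, 3,  3,7, 8, 8, 9 ]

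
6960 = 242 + 6718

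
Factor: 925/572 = 2^( - 2) * 5^2 * 11^( - 1)*13^(  -  1 )*37^1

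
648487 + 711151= 1359638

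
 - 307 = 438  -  745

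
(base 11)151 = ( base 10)177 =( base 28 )69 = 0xB1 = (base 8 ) 261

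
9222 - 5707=3515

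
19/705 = 19/705  =  0.03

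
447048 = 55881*8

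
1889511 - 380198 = 1509313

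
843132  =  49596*17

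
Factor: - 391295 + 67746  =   - 323549 = - 323549^1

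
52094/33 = 52094/33 = 1578.61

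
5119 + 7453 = 12572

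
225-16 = 209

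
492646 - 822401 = - 329755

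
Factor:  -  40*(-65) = 2^3*5^2*13^1=2600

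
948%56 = 52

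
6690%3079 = 532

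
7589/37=7589/37 = 205.11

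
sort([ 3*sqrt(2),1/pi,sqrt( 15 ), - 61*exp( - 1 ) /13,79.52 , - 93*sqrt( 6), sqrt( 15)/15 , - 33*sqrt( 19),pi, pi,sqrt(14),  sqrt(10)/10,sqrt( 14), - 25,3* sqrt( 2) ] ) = [ -93*sqrt( 6 ), -33*sqrt(19 ), - 25, - 61*exp( - 1) /13,sqrt( 15 ) /15,sqrt (10) /10,1/pi,pi,pi, sqrt( 14 ), sqrt( 14 ) , sqrt ( 15 ),3*sqrt(2 ),3*sqrt( 2),79.52]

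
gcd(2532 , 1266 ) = 1266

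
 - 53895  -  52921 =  -106816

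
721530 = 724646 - 3116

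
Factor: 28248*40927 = 2^3*3^1 * 11^1*107^1*40927^1 = 1156105896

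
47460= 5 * 9492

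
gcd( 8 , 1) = 1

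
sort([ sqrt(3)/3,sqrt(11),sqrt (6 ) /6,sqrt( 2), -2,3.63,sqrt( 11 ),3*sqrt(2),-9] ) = [ - 9, - 2,  sqrt(6 )/6,sqrt(3 ) /3, sqrt(2),sqrt( 11) , sqrt( 11),3.63,3 * sqrt(2)]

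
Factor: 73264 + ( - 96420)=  - 2^2*7^1*827^1  =  - 23156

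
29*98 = 2842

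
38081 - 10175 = 27906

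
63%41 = 22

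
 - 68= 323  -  391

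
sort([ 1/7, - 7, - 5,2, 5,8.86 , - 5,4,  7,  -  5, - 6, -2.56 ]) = [- 7,-6,-5 , - 5, - 5, -2.56, 1/7,2,4 , 5,7, 8.86 ]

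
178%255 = 178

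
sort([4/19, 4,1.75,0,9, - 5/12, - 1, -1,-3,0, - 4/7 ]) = [ -3, - 1, - 1, - 4/7, - 5/12,0,0, 4/19,1.75,4, 9 ] 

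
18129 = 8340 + 9789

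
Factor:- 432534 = -2^1*3^1 * 72089^1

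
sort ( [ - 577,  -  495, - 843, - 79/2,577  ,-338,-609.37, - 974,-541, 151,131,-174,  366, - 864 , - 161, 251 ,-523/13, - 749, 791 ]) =[ - 974, - 864,  -  843,-749,-609.37, -577, - 541, - 495,- 338,-174,  -  161,-523/13, - 79/2, 131,  151, 251, 366,577,  791 ] 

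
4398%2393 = 2005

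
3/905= 3/905 = 0.00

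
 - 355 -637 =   -  992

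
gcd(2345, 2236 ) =1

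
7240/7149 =1  +  91/7149  =  1.01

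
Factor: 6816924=2^2*3^2*23^1*8233^1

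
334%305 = 29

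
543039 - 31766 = 511273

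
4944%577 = 328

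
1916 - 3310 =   -  1394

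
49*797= 39053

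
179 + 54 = 233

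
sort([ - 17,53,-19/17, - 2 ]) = [ - 17, -2, - 19/17,53]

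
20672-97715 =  - 77043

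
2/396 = 1/198 = 0.01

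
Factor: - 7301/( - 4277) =7^1*13^ (-1)*47^ (-1)*149^1 = 1043/611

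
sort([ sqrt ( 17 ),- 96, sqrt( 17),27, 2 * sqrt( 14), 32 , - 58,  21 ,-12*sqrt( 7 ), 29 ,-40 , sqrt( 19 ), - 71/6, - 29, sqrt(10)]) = [- 96, - 58, -40,-12*sqrt( 7 ), - 29, - 71/6,sqrt( 10 ),sqrt(17),sqrt( 17) , sqrt(19) , 2*sqrt( 14), 21, 27, 29, 32]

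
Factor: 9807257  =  37^1*401^1 * 661^1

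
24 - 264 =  - 240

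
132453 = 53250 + 79203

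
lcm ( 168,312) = 2184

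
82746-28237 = 54509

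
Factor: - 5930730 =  - 2^1*3^2*5^1*13^1*37^1*137^1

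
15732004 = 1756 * 8959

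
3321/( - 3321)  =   - 1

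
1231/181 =6 + 145/181 = 6.80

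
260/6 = 130/3 = 43.33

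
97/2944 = 97/2944 = 0.03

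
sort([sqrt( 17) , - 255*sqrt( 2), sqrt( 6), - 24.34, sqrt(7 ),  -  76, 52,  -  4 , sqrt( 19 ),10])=[-255*sqrt( 2),-76,-24.34, - 4,  sqrt( 6 ), sqrt(7 ),  sqrt( 17 ),sqrt( 19 ),10,52]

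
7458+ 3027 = 10485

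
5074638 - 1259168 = 3815470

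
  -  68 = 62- 130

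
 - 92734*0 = 0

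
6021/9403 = 6021/9403 = 0.64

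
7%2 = 1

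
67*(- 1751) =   -  117317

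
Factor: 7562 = 2^1*19^1*199^1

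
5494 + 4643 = 10137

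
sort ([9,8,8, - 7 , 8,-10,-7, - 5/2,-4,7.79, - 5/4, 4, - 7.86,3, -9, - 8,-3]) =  [ - 10, - 9, -8,-7.86,-7, - 7,  -  4, - 3,-5/2 , -5/4,3,4,7.79, 8,8, 8,  9 ] 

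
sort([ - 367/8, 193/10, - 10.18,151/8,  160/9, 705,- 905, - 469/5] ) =[ - 905, - 469/5, - 367/8, - 10.18,160/9,151/8, 193/10,705]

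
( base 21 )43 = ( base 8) 127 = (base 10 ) 87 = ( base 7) 153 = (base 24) 3F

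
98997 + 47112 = 146109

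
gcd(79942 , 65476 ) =2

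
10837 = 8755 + 2082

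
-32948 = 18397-51345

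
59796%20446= 18904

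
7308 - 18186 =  - 10878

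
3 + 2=5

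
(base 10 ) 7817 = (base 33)75t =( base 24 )DDH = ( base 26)beh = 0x1e89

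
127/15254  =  127/15254 = 0.01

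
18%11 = 7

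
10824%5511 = 5313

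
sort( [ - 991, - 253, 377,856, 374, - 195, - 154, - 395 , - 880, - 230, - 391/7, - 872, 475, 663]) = [ - 991,-880, - 872, - 395, - 253, - 230, - 195,- 154,  -  391/7,374, 377,  475, 663,  856]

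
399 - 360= 39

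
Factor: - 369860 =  - 2^2*5^1*18493^1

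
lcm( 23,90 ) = 2070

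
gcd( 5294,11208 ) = 2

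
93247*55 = 5128585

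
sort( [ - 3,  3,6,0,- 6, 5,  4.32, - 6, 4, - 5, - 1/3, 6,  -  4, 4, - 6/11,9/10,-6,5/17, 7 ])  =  [ - 6, - 6, - 6, - 5,- 4, - 3, - 6/11, - 1/3, 0, 5/17,9/10, 3, 4, 4, 4.32,5, 6, 6, 7]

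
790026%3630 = 2316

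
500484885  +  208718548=709203433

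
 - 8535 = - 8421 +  - 114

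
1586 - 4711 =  - 3125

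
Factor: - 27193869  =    -  3^2*3021541^1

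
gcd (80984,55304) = 8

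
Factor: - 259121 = -259121^1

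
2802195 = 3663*765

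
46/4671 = 46/4671 = 0.01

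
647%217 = 213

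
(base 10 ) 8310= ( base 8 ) 20166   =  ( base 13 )3a23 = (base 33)7kr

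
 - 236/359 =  - 1+123/359 = - 0.66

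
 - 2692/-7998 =1346/3999 = 0.34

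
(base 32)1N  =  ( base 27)21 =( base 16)37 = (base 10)55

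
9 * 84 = 756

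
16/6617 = 16/6617  =  0.00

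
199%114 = 85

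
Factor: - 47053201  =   - 13^1*3619477^1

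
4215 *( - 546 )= - 2301390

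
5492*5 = 27460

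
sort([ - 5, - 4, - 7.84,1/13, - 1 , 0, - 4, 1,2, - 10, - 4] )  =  [-10, - 7.84,-5 ,-4, - 4, - 4, - 1, 0,1/13,1, 2 ]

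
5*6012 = 30060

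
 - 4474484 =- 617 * 7252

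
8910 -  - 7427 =16337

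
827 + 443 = 1270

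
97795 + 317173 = 414968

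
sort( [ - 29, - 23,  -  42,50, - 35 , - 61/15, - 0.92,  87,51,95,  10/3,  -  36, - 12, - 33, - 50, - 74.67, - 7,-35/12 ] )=[ - 74.67,- 50, - 42,-36,  -  35, -33, - 29, - 23, - 12, - 7,  -  61/15,  -  35/12, - 0.92,10/3,50 , 51,87,95]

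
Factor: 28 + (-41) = -13 = - 13^1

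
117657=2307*51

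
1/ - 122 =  - 1 + 121/122 = - 0.01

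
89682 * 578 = 51836196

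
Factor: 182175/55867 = 3^1*5^2* 23^( - 1) = 75/23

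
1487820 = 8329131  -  6841311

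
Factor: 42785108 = 2^2*1279^1*8363^1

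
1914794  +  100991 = 2015785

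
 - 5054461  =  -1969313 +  - 3085148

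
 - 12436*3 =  - 37308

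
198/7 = 28 + 2/7 =28.29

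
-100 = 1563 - 1663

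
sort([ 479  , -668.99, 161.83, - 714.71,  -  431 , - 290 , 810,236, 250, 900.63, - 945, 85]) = [ - 945, - 714.71, - 668.99, - 431,  -  290,85, 161.83,  236,  250, 479, 810, 900.63] 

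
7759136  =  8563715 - 804579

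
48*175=8400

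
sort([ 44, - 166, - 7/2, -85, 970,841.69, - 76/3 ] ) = [ - 166, - 85, - 76/3,-7/2, 44,841.69, 970]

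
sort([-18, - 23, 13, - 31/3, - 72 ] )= [ - 72, - 23, - 18, - 31/3,13]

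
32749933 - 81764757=-49014824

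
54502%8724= 2158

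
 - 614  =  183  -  797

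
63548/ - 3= - 63548/3 = -21182.67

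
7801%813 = 484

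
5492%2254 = 984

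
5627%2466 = 695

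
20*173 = 3460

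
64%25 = 14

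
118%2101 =118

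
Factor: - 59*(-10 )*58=2^2 * 5^1*29^1*59^1 = 34220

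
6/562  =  3/281 = 0.01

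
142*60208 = 8549536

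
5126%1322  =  1160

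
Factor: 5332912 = 2^4*13^1 * 25639^1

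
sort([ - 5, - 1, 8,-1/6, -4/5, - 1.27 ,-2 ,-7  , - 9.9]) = [ -9.9, - 7, - 5,-2 , - 1.27, - 1 ,- 4/5, - 1/6, 8 ]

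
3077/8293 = 3077/8293  =  0.37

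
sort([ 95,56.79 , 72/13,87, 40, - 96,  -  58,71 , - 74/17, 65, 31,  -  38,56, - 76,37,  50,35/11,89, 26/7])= [ - 96, - 76,  -  58,- 38, - 74/17,35/11,26/7 , 72/13, 31,37, 40,50, 56,56.79, 65, 71, 87 , 89, 95 ] 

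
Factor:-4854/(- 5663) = 2^1*3^1*7^(  -  1 ) = 6/7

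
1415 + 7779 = 9194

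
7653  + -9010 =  -1357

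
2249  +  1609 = 3858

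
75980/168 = 18995/42=452.26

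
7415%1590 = 1055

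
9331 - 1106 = 8225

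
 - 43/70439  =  -43/70439= -0.00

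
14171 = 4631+9540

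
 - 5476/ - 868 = 6 + 67/217= 6.31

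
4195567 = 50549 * 83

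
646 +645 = 1291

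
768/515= 1 + 253/515=1.49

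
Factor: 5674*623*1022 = 3612669844 = 2^2*7^2*73^1*89^1*2837^1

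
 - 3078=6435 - 9513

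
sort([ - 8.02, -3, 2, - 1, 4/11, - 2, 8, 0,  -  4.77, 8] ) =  [ - 8.02, - 4.77, - 3 , - 2, - 1, 0, 4/11,2, 8,8 ]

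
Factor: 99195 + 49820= 5^1*29803^1=149015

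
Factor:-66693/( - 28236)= 22231/9412 = 2^( - 2) *11^1*13^( - 1)*43^1*47^1*181^ ( - 1)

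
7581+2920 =10501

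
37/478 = 37/478 = 0.08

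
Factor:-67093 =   -  13^2*397^1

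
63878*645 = 41201310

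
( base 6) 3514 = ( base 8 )1506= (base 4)31012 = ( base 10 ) 838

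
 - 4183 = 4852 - 9035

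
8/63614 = 4/31807= 0.00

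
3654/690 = 5 + 34/115 = 5.30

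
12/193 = 12/193=0.06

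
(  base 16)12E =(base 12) 212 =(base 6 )1222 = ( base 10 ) 302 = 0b100101110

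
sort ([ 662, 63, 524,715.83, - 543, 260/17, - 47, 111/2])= [ - 543,-47, 260/17, 111/2, 63, 524, 662, 715.83 ]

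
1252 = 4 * 313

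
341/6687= 341/6687  =  0.05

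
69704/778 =34852/389 = 89.59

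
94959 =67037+27922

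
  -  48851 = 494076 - 542927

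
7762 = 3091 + 4671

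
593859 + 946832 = 1540691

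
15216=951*16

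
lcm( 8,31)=248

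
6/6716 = 3/3358 = 0.00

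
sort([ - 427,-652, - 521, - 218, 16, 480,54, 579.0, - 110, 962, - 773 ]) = [ - 773, - 652, - 521  , - 427,-218 , - 110, 16,54, 480, 579.0, 962 ]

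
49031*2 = 98062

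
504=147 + 357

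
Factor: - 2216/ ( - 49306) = 4/89  =  2^2*89^(  -  1)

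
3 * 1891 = 5673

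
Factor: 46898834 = 2^1*41^1*431^1*1327^1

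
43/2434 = 43/2434= 0.02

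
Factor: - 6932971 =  - 6932971^1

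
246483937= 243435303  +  3048634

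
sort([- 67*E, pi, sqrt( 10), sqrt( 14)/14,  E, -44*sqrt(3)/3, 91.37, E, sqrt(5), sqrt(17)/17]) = [-67*E,-44*sqrt(3 )/3,sqrt(17)/17,sqrt(14) /14, sqrt( 5),  E,E, pi, sqrt(10), 91.37]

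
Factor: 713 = 23^1*31^1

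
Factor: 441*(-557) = -3^2*7^2*557^1 =- 245637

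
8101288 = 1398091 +6703197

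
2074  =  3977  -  1903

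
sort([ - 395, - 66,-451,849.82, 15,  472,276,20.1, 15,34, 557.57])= [ - 451, - 395, - 66,15,15,  20.1,34,276, 472,557.57,849.82]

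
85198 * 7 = 596386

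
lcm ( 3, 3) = 3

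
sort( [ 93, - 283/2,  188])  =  [ - 283/2, 93,188]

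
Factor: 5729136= 2^4*3^1 *7^1*17^2*59^1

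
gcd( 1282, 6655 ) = 1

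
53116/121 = 53116/121 = 438.98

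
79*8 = 632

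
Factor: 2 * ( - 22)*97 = -2^2*11^1* 97^1  =  - 4268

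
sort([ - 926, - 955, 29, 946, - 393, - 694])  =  [ - 955, - 926,-694, - 393, 29, 946] 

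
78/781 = 78/781 = 0.10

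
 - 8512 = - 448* 19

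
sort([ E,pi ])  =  [ E,pi] 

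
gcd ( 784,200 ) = 8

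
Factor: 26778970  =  2^1*5^1*103^1*25999^1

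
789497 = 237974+551523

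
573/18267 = 191/6089 = 0.03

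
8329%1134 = 391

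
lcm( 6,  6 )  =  6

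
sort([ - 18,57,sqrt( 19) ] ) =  [ - 18 , sqrt(19),57 ]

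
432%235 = 197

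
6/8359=6/8359 = 0.00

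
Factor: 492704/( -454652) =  -2^3 * 11^(- 1)*89^1*173^1 * 10333^(-1) = - 123176/113663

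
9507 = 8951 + 556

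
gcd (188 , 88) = 4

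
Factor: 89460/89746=44730/44873 = 2^1*3^2*5^1*7^1*23^( - 1 )*71^1*1951^(- 1) 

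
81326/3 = 81326/3 =27108.67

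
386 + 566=952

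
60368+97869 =158237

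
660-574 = 86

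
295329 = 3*98443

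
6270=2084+4186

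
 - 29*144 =-4176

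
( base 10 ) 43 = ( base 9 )47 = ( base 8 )53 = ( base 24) 1j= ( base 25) 1I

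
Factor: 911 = 911^1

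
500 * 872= 436000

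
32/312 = 4/39 = 0.10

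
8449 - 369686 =-361237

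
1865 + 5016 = 6881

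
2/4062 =1/2031= 0.00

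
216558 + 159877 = 376435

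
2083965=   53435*39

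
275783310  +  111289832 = 387073142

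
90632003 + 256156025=346788028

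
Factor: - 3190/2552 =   -  5/4 =- 2^(-2)*5^1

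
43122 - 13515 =29607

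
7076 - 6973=103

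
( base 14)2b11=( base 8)16753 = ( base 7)31221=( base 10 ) 7659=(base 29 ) 933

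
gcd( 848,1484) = 212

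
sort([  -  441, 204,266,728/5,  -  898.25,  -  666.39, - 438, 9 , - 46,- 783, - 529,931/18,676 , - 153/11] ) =[ - 898.25 , - 783,  -  666.39, - 529, - 441,  -  438, - 46, - 153/11,9 , 931/18,728/5,204,266, 676]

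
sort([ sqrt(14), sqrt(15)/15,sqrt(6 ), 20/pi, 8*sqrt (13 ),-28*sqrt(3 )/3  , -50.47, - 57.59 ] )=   [-57.59 , -50.47,- 28*sqrt( 3 )/3, sqrt( 15) /15,sqrt( 6 ), sqrt( 14), 20/pi, 8*sqrt(13) ]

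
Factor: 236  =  2^2 * 59^1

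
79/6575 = 79/6575 = 0.01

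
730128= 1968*371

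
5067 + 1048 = 6115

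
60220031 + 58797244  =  119017275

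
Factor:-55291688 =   -  2^3*6911461^1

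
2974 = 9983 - 7009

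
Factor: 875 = 5^3 *7^1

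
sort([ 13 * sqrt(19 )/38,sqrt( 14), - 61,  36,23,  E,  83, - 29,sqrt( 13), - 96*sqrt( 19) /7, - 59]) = [ - 61, - 96*sqrt( 19 ) /7, - 59, - 29,13*sqrt( 19 )/38, E, sqrt(13 ),sqrt(14),23, 36,83]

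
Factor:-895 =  - 5^1*179^1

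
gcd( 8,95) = 1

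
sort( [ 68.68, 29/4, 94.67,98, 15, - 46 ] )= [ - 46,29/4, 15, 68.68, 94.67, 98 ]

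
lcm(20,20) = 20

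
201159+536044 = 737203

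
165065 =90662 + 74403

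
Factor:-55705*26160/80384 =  - 2^ ( - 5)*3^1*5^2*13^1 * 109^1*157^( - 1)*857^1  =  - 91077675/5024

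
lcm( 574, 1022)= 41902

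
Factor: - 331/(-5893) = 71^( - 1 )*83^ (  -  1)*331^1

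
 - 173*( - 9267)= 1603191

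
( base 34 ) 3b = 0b1110001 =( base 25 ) 4D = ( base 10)113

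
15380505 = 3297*4665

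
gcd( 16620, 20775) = 4155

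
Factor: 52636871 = 7^1*7519553^1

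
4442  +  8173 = 12615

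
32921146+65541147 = 98462293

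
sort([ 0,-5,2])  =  [-5, 0,  2 ] 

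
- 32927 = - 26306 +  - 6621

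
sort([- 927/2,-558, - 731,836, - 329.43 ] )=[ - 731,- 558, - 927/2, - 329.43, 836] 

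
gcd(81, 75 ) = 3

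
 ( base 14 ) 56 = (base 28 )2k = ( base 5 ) 301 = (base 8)114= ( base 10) 76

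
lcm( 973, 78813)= 78813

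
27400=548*50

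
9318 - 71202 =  - 61884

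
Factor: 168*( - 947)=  -2^3 * 3^1*7^1 * 947^1 = - 159096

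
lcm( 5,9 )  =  45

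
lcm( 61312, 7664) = 61312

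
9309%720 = 669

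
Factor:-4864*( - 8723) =2^8*11^1*13^1 * 19^1* 61^1  =  42428672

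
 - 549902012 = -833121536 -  - 283219524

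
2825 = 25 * 113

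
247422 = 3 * 82474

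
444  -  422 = 22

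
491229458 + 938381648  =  1429611106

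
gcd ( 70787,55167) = 71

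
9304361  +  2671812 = 11976173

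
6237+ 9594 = 15831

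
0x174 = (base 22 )gk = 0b101110100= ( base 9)453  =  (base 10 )372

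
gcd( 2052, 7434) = 18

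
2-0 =2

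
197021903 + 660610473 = 857632376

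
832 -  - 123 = 955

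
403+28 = 431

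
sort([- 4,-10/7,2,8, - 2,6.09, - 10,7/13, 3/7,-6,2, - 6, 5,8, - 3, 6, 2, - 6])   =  [ -10 ,  -  6, -6,  -  6, - 4, - 3, - 2, - 10/7, 3/7, 7/13,2, 2,2,5, 6, 6.09,8,8 ] 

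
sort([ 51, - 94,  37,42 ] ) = [-94,37,  42,51 ]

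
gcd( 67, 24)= 1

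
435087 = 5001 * 87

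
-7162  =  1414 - 8576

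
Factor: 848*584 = 2^7*53^1 *73^1 = 495232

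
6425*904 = 5808200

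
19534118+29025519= 48559637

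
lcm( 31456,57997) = 1855904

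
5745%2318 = 1109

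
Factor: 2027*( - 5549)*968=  - 2^3 * 11^2*31^1*179^1*2027^1  =  - 10887892664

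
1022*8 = 8176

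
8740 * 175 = 1529500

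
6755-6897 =  -  142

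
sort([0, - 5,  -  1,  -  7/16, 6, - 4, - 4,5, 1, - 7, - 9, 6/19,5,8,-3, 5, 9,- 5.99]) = [ - 9, - 7,  -  5.99, - 5, - 4, - 4, - 3,- 1, - 7/16,0,6/19,1,5,5,5, 6,  8,9]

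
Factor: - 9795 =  - 3^1*5^1 *653^1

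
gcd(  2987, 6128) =1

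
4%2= 0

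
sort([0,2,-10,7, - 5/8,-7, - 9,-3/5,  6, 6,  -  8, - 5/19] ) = [-10,  -  9,-8,-7,-5/8,  -  3/5,-5/19,0 , 2, 6, 6, 7]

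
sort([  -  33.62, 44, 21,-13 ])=[ - 33.62, - 13, 21,  44]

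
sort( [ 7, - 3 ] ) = [ - 3,7 ] 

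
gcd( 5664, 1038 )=6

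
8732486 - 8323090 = 409396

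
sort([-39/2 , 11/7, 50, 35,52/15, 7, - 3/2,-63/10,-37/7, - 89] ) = [ - 89, - 39/2, - 63/10, - 37/7, - 3/2, 11/7,52/15,7  ,  35, 50] 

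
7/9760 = 7/9760 = 0.00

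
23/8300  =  23/8300=0.00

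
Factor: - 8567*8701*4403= - 328206079201 = - 7^2*11^1*13^1*17^1*37^1*113^1*659^1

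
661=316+345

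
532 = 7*76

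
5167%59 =34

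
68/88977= 68/88977 = 0.00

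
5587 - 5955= - 368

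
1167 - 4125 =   -  2958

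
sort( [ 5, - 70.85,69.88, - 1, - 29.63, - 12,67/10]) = [ - 70.85 , - 29.63, - 12,-1,5,  67/10, 69.88] 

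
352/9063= 352/9063  =  0.04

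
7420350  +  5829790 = 13250140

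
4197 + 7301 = 11498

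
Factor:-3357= - 3^2*373^1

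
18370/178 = 9185/89 = 103.20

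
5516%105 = 56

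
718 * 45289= 32517502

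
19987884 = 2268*8813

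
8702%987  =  806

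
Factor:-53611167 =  - 3^1*887^1*20147^1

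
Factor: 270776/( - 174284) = - 362/233  =  - 2^1*181^1 * 233^( - 1)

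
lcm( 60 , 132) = 660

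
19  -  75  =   - 56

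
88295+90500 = 178795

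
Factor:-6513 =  - 3^1*13^1*167^1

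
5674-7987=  - 2313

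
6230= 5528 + 702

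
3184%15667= 3184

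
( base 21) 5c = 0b1110101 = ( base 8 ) 165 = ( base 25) 4H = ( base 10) 117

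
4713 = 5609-896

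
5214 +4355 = 9569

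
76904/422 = 182+50/211=   182.24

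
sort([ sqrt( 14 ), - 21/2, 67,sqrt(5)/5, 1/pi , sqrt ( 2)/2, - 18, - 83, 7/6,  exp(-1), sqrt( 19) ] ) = [ -83, - 18 , - 21/2, 1/pi,exp( - 1),  sqrt( 5)/5,sqrt ( 2)/2,7/6,sqrt(14),  sqrt(19) , 67]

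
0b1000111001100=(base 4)1013030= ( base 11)3472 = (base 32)4ec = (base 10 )4556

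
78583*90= 7072470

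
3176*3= 9528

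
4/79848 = 1/19962 = 0.00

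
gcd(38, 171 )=19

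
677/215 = 3 + 32/215 = 3.15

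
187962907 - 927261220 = -739298313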